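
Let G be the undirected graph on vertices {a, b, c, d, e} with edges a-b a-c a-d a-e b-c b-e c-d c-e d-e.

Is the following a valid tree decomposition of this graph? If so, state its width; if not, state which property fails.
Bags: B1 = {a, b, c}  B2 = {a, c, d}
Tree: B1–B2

A tree decomposition must satisfy three properties: every vertex lies in some bag; for every edge, both endpoints lie together in some bag; and for every vertex, the bags containing it form a connected subtree. Here vertex e appears in no bag, so the decomposition is invalid.

No — vertex e appears in no bag.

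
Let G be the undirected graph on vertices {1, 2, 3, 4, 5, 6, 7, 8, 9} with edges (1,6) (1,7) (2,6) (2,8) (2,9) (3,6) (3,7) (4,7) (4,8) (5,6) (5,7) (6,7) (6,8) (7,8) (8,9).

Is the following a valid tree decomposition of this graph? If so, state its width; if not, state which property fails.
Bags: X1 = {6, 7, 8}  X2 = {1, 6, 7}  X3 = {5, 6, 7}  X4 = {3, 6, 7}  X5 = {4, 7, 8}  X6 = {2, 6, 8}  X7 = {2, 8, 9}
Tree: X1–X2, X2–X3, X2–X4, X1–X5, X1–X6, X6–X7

Vertex coverage: the bags together contain {1, 2, 3, 4, 5, 6, 7, 8, 9}, the full vertex set. Edge coverage: each edge of G has both endpoints in at least one bag. Running intersection: for every vertex, the bags containing it form a connected subtree. All three properties hold, so this is a valid tree decomposition of width max|bag| − 1 = 2, and hence tw(G) ≤ 2.

Yes; width 2.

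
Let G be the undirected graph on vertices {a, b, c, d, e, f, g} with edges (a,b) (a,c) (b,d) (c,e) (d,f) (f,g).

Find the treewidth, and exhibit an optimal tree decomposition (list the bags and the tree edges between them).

The largest bag has 2 vertices, giving width 1; this decomposition certifies tw(G) ≤ 1. Any graph with an edge has treewidth ≥ 1, and G has the edge g–f. Combining the bounds, tw(G) = 1.

Treewidth 1.
Bags: B1 = {f, g}  B2 = {d, f}  B3 = {b, d}  B4 = {a, b}  B5 = {a, c}  B6 = {c, e}
Tree: B1–B2, B2–B3, B3–B4, B4–B5, B5–B6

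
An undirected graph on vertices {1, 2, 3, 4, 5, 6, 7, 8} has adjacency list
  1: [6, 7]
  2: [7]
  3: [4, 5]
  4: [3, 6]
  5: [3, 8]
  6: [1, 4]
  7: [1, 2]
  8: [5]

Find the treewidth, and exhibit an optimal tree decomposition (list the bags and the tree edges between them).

Treewidth 1.
Bags: B1 = {2, 7}  B2 = {1, 7}  B3 = {1, 6}  B4 = {4, 6}  B5 = {3, 4}  B6 = {3, 5}  B7 = {5, 8}
Tree: B1–B2, B2–B3, B3–B4, B4–B5, B5–B6, B6–B7

The largest bag has 2 vertices, giving width 1; this decomposition certifies tw(G) ≤ 1. Since G has at least one edge (e.g. 2–7), it is not an edgeless graph, so tw(G) ≥ 1. The upper and lower bounds meet at 1, so that is the treewidth.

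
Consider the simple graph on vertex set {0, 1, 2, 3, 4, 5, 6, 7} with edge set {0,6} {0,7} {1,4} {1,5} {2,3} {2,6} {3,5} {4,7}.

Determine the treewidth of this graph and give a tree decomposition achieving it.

The largest bag has 3 vertices, giving width 2; this decomposition certifies tw(G) ≤ 2. The edges 3–5–1–4–7–0–6–2–3 form a cycle, so G is not a tree and its treewidth is at least 2. Therefore the treewidth is 2.

Treewidth 2.
One such decomposition:
Bags: B1 = {1, 3, 5}  B2 = {1, 3, 4}  B3 = {3, 4, 7}  B4 = {0, 3, 7}  B5 = {0, 3, 6}  B6 = {2, 3, 6}
Tree: B1–B2, B2–B3, B3–B4, B4–B5, B5–B6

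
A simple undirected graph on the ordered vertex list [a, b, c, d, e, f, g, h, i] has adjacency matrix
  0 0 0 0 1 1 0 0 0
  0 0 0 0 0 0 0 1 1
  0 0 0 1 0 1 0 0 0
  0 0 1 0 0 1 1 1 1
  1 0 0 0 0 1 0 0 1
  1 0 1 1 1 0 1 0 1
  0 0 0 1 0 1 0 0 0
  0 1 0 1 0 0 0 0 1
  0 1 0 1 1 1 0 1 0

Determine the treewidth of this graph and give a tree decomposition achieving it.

Each bag holds 3 vertices, so the decomposition has width 2, which upper-bounds the treewidth. Conversely, {d, h, i} is a clique of size 3, and the vertices of any clique must share a bag in every tree decomposition; so some bag has ≥ 3 vertices and tw(G) ≥ 2. The upper and lower bounds meet at 2, so that is the treewidth.

Treewidth 2.
One optimal decomposition is:
Bags: B1 = {d, f, i}  B2 = {e, f, i}  B3 = {c, d, f}  B4 = {d, h, i}  B5 = {a, e, f}  B6 = {b, h, i}  B7 = {d, f, g}
Tree: B1–B2, B1–B3, B1–B4, B2–B5, B4–B6, B3–B7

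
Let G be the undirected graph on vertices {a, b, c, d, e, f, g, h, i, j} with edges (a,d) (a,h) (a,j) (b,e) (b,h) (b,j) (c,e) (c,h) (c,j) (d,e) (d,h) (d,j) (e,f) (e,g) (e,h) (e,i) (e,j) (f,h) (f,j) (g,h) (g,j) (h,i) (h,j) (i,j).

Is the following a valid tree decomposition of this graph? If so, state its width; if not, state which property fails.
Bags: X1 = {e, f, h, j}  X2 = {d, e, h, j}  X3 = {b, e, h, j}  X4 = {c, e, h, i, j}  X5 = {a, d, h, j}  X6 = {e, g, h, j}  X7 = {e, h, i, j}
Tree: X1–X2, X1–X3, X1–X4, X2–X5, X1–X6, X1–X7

A tree decomposition must satisfy three properties: every vertex lies in some bag; for every edge, both endpoints lie together in some bag; and for every vertex, the bags containing it form a connected subtree. Here bags containing vertex i are not connected in the tree, so the decomposition is invalid.

No — bags containing vertex i are not connected in the tree.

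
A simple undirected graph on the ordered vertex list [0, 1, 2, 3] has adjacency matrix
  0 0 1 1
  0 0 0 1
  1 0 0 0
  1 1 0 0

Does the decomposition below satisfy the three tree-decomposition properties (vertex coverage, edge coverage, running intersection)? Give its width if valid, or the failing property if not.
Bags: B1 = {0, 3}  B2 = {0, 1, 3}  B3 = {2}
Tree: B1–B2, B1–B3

No — edge (0,2) lies in no bag.

A tree decomposition must satisfy three properties: every vertex lies in some bag; for every edge, both endpoints lie together in some bag; and for every vertex, the bags containing it form a connected subtree. Here edge (0,2) lies in no bag, so the decomposition is invalid.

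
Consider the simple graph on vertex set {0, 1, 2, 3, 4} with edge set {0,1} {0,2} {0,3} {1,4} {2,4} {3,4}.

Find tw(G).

A width-2 tree decomposition is:
Bags: B1 = {0, 3, 4}  B2 = {0, 1, 4}  B3 = {0, 2, 4}
Tree: B1–B2, B2–B3
Each bag holds 3 vertices, so the decomposition has width 2, which upper-bounds the treewidth. For the lower bound, G contains the cycle 4–3–0–1–4, so G is not a forest; only forests have treewidth ≤ 1, hence tw(G) ≥ 2. The upper and lower bounds meet at 2, so that is the treewidth.

2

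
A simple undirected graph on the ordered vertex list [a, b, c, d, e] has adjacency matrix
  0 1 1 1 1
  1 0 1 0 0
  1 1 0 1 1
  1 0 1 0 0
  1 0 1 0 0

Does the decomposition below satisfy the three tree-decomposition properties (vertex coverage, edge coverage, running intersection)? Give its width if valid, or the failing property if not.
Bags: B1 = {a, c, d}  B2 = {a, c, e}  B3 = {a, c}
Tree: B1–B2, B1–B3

No — vertex b appears in no bag.

A tree decomposition must satisfy three properties: every vertex lies in some bag; for every edge, both endpoints lie together in some bag; and for every vertex, the bags containing it form a connected subtree. Here vertex b appears in no bag, so the decomposition is invalid.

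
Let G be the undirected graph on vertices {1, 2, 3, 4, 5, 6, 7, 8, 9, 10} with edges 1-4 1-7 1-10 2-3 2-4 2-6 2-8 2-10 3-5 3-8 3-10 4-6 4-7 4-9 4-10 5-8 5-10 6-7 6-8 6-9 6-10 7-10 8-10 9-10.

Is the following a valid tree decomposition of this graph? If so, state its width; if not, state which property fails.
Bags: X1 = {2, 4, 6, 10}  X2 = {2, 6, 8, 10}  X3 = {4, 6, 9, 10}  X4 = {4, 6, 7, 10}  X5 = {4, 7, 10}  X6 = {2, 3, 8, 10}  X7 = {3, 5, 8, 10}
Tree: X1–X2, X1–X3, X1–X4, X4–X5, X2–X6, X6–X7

A tree decomposition must satisfy three properties: every vertex lies in some bag; for every edge, both endpoints lie together in some bag; and for every vertex, the bags containing it form a connected subtree. Here vertex 1 appears in no bag, so the decomposition is invalid.

No — vertex 1 appears in no bag.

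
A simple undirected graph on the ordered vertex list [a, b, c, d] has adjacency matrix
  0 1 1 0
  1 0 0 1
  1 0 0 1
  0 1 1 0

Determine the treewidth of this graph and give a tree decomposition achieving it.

The largest bag has 3 vertices, giving width 2; this decomposition certifies tw(G) ≤ 2. Since a–c–d–b–a is a cycle in G, G is not acyclic. Forests are exactly the graphs of treewidth ≤ 1, so tw(G) ≥ 2. Combining the bounds, tw(G) = 2.

Treewidth 2.
Bags: B1 = {a, c, d}  B2 = {a, b, d}
Tree: B1–B2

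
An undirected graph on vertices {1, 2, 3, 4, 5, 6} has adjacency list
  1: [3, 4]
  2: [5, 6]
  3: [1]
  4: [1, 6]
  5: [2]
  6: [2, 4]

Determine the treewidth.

1

A width-1 tree decomposition is:
Bags: B1 = {2, 5}  B2 = {2, 6}  B3 = {4, 6}  B4 = {1, 4}  B5 = {1, 3}
Tree: B1–B2, B2–B3, B3–B4, B4–B5
Each bag holds 2 vertices, so the decomposition has width 1, which upper-bounds the treewidth. Since G has at least one edge (e.g. 5–2), it is not an edgeless graph, so tw(G) ≥ 1. Hence tw(G) = 1 exactly.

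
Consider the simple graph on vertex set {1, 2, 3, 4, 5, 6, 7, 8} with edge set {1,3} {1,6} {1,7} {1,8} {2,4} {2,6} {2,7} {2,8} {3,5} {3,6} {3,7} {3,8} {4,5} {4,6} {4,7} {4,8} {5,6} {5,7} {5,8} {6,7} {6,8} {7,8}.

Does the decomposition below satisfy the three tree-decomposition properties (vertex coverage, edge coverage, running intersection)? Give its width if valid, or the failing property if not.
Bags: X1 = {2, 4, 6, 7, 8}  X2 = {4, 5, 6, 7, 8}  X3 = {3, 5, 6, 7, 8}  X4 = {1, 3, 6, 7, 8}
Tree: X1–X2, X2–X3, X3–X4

Vertex coverage: the bags together contain {1, 2, 3, 4, 5, 6, 7, 8}, the full vertex set. Edge coverage: each edge of G has both endpoints in at least one bag. Running intersection: for every vertex, the bags containing it form a connected subtree. All three properties hold, so this is a valid tree decomposition of width max|bag| − 1 = 4, and hence tw(G) ≤ 4.

Yes; width 4.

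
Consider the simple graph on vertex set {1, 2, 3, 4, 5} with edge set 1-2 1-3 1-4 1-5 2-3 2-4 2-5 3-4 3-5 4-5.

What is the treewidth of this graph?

A width-4 tree decomposition is:
Bags: B1 = {1, 2, 3, 4, 5}
Tree: (single bag)
With just one bag of size 5, the width is 5 − 1 = 4, so tw(G) ≤ 4. Conversely, {1, 2, 3, 4, 5} is a clique of size 5, and the vertices of any clique must share a bag in every tree decomposition; so some bag has ≥ 5 vertices and tw(G) ≥ 4. Hence tw(G) = 4 exactly.

4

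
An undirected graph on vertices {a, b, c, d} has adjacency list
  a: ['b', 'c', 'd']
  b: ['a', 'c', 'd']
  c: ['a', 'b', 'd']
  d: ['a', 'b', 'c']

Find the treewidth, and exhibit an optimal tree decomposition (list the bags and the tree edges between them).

With just one bag of size 4, the width is 4 − 1 = 3, so tw(G) ≤ 3. Conversely, {a, b, c, d} is a clique of size 4, and the vertices of any clique must share a bag in every tree decomposition; so some bag has ≥ 4 vertices and tw(G) ≥ 3. The upper and lower bounds meet at 3, so that is the treewidth.

Treewidth 3.
One optimal decomposition is:
Bags: B1 = {a, b, c, d}
Tree: (single bag)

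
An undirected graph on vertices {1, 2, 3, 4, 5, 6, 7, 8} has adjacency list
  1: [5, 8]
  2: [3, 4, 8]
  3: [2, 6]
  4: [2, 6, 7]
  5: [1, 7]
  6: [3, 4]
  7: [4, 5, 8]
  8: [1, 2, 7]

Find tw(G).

A width-2 tree decomposition is:
Bags: B1 = {2, 3, 6}  B2 = {2, 4, 6}  B3 = {2, 4, 8}  B4 = {4, 7, 8}  B5 = {1, 7, 8}  B6 = {1, 5, 7}
Tree: B1–B2, B2–B3, B3–B4, B4–B5, B5–B6
Every bag has size at most 3, so the width is 3 − 1 = 2 and tw(G) ≤ 2. Since 3–6–4–2–3 is a cycle in G, G is not acyclic. Forests are exactly the graphs of treewidth ≤ 1, so tw(G) ≥ 2. The upper and lower bounds meet at 2, so that is the treewidth.

2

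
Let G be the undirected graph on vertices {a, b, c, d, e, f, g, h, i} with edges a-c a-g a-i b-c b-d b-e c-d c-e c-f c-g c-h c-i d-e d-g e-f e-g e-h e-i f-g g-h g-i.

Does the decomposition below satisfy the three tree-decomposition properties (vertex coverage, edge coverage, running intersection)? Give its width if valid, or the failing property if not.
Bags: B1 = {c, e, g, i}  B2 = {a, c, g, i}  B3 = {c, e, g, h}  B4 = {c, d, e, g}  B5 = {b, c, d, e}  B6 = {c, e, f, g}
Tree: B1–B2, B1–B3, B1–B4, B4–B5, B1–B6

Checking the three conditions: (i) the bags cover all of {a, b, c, d, e, f, g, h, i}; (ii) for each edge, some bag contains both endpoints; (iii) the bags containing any fixed vertex form a subtree. All hold, so the decomposition is valid with width 4 − 1 = 3.

Yes; width 3.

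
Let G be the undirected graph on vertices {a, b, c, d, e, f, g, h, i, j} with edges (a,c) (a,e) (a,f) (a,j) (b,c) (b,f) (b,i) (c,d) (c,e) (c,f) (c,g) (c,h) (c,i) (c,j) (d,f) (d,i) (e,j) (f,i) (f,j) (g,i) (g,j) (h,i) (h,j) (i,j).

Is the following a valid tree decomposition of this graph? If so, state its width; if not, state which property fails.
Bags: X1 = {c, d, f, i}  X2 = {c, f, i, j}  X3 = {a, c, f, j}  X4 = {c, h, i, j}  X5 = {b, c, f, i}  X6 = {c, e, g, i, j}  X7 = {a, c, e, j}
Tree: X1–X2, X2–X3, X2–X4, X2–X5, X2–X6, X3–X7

No — bags containing vertex e are not connected in the tree.

A tree decomposition must satisfy three properties: every vertex lies in some bag; for every edge, both endpoints lie together in some bag; and for every vertex, the bags containing it form a connected subtree. Here bags containing vertex e are not connected in the tree, so the decomposition is invalid.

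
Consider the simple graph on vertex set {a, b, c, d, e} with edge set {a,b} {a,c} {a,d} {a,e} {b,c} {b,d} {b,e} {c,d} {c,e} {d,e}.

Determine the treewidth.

A width-4 tree decomposition is:
Bags: B1 = {a, b, c, d, e}
Tree: (single bag)
A single bag containing all 5 vertices is trivially a valid decomposition of width 4. Conversely, {a, b, c, d, e} is a clique of size 5, and the vertices of any clique must share a bag in every tree decomposition; so some bag has ≥ 5 vertices and tw(G) ≥ 4. Hence tw(G) = 4 exactly.

4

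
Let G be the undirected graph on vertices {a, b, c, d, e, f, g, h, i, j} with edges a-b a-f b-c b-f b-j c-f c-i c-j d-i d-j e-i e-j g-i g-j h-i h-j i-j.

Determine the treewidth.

2

A width-2 tree decomposition is:
Bags: B1 = {b, c, j}  B2 = {c, i, j}  B3 = {h, i, j}  B4 = {b, c, f}  B5 = {g, i, j}  B6 = {e, i, j}  B7 = {a, b, f}  B8 = {d, i, j}
Tree: B1–B2, B2–B3, B1–B4, B3–B5, B2–B6, B4–B7, B2–B8
Every bag has size at most 3, so the width is 3 − 1 = 2 and tw(G) ≤ 2. For the lower bound, the 3 vertices {a, b, f} are pairwise adjacent, and any tree decomposition puts a clique entirely inside one bag — forcing width ≥ 2. Combining the bounds, tw(G) = 2.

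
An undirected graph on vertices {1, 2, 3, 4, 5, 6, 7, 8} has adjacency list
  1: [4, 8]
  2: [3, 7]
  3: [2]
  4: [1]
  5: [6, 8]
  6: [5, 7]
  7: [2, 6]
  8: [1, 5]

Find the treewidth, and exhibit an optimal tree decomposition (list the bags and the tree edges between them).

The largest bag has 2 vertices, giving width 1; this decomposition certifies tw(G) ≤ 1. G has an edge, so its treewidth is at least 1. Therefore the treewidth is 1.

Treewidth 1.
One such decomposition:
Bags: B1 = {2, 3}  B2 = {2, 7}  B3 = {6, 7}  B4 = {5, 6}  B5 = {5, 8}  B6 = {1, 8}  B7 = {1, 4}
Tree: B1–B2, B2–B3, B3–B4, B4–B5, B5–B6, B6–B7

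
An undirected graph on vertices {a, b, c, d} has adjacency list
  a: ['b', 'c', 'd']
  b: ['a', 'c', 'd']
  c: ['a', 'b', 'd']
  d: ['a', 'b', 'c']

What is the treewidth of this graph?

3

A width-3 tree decomposition is:
Bags: B1 = {a, b, c, d}
Tree: (single bag)
A single bag containing all 4 vertices is trivially a valid decomposition of width 3. For the lower bound, the 4 vertices {a, b, c, d} are pairwise adjacent, and any tree decomposition puts a clique entirely inside one bag — forcing width ≥ 3. Therefore the treewidth is 3.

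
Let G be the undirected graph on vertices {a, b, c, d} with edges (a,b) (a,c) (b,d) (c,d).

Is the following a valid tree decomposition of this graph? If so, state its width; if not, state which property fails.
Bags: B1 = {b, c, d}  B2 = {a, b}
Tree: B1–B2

No — edge (c,a) lies in no bag.

A tree decomposition must satisfy three properties: every vertex lies in some bag; for every edge, both endpoints lie together in some bag; and for every vertex, the bags containing it form a connected subtree. Here edge (c,a) lies in no bag, so the decomposition is invalid.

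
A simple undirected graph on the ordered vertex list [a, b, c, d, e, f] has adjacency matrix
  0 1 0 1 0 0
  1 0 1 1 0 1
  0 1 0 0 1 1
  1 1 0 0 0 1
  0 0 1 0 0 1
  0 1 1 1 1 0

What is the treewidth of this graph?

2

A width-2 tree decomposition is:
Bags: B1 = {b, d, f}  B2 = {b, c, f}  B3 = {a, b, d}  B4 = {c, e, f}
Tree: B1–B2, B1–B3, B2–B4
Each bag holds 3 vertices, so the decomposition has width 2, which upper-bounds the treewidth. On the other hand G contains the 3-clique {a, b, d}. A clique must lie in a single bag of any decomposition, so no decomposition can have width below 2. Hence tw(G) = 2 exactly.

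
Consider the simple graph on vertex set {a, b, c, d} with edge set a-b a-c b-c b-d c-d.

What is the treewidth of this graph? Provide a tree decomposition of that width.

The largest bag has 3 vertices, giving width 2; this decomposition certifies tw(G) ≤ 2. Conversely, {b, c, d} is a clique of size 3, and the vertices of any clique must share a bag in every tree decomposition; so some bag has ≥ 3 vertices and tw(G) ≥ 2. Combining the bounds, tw(G) = 2.

Treewidth 2.
Bags: B1 = {a, b, c}  B2 = {b, c, d}
Tree: B1–B2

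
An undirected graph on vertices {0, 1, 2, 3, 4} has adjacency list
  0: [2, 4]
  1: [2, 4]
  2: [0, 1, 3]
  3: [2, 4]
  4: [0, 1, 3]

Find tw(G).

A width-2 tree decomposition is:
Bags: B1 = {0, 2, 4}  B2 = {2, 3, 4}  B3 = {1, 2, 4}
Tree: B1–B2, B2–B3
Each bag holds 3 vertices, so the decomposition has width 2, which upper-bounds the treewidth. For the lower bound, G contains the cycle 0–2–3–4–0, so G is not a forest; only forests have treewidth ≤ 1, hence tw(G) ≥ 2. Therefore the treewidth is 2.

2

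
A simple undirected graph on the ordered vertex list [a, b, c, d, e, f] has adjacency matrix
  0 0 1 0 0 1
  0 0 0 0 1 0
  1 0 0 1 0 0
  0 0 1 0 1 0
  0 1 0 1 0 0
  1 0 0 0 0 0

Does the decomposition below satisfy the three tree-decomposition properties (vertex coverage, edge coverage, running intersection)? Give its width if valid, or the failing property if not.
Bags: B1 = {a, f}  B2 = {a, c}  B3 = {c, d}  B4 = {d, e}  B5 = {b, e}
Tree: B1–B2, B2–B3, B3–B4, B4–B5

Every vertex of G appears in some bag (union = {a, b, c, d, e, f}); every edge is covered by a bag; and for each vertex v the set of bags containing v is connected in the bag tree. The decomposition is therefore valid. The largest bag has 2 vertices, so the width is 1.

Yes; width 1.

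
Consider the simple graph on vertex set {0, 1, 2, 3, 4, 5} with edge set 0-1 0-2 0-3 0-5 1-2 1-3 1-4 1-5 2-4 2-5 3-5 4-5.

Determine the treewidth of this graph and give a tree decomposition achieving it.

Treewidth 3.
One optimal decomposition is:
Bags: B1 = {0, 1, 2, 5}  B2 = {0, 1, 3, 5}  B3 = {1, 2, 4, 5}
Tree: B1–B2, B1–B3

Every bag has size at most 4, so the width is 4 − 1 = 3 and tw(G) ≤ 3. On the other hand G contains the 4-clique {0, 1, 2, 5}. A clique must lie in a single bag of any decomposition, so no decomposition can have width below 3. Therefore the treewidth is 3.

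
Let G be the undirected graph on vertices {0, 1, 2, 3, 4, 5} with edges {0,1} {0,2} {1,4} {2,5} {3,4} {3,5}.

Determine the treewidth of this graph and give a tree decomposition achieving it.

Treewidth 2.
One optimal decomposition is:
Bags: B1 = {0, 1, 2}  B2 = {1, 2, 5}  B3 = {1, 3, 5}  B4 = {1, 3, 4}
Tree: B1–B2, B2–B3, B3–B4

Every bag has size at most 3, so the width is 3 − 1 = 2 and tw(G) ≤ 2. For the lower bound, G contains the cycle 1–0–2–5–3–4–1, so G is not a forest; only forests have treewidth ≤ 1, hence tw(G) ≥ 2. Hence tw(G) = 2 exactly.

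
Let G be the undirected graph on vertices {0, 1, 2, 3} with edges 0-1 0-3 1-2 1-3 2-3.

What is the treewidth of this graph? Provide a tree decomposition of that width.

The largest bag has 3 vertices, giving width 2; this decomposition certifies tw(G) ≤ 2. On the other hand G contains the 3-clique {0, 1, 3}. A clique must lie in a single bag of any decomposition, so no decomposition can have width below 2. Hence tw(G) = 2 exactly.

Treewidth 2.
One optimal decomposition is:
Bags: B1 = {1, 2, 3}  B2 = {0, 1, 3}
Tree: B1–B2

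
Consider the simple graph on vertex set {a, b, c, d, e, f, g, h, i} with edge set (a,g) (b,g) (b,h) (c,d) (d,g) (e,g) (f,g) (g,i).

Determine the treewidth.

A width-1 tree decomposition is:
Bags: B1 = {a, g}  B2 = {d, g}  B3 = {b, g}  B4 = {g, i}  B5 = {c, d}  B6 = {e, g}  B7 = {f, g}  B8 = {b, h}
Tree: B1–B2, B2–B3, B3–B4, B2–B5, B3–B6, B6–B7, B3–B8
The largest bag has 2 vertices, giving width 1; this decomposition certifies tw(G) ≤ 1. Since G has at least one edge (e.g. g–a), it is not an edgeless graph, so tw(G) ≥ 1. Therefore the treewidth is 1.

1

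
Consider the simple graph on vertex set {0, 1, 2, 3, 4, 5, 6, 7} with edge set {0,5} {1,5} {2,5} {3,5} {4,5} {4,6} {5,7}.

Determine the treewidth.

1

A width-1 tree decomposition is:
Bags: B1 = {1, 5}  B2 = {3, 5}  B3 = {4, 5}  B4 = {2, 5}  B5 = {5, 7}  B6 = {4, 6}  B7 = {0, 5}
Tree: B1–B2, B2–B3, B1–B4, B1–B5, B3–B6, B5–B7
The largest bag has 2 vertices, giving width 1; this decomposition certifies tw(G) ≤ 1. Since G has at least one edge (e.g. 1–5), it is not an edgeless graph, so tw(G) ≥ 1. Hence tw(G) = 1 exactly.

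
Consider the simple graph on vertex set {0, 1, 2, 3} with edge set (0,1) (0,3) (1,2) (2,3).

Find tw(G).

2

A width-2 tree decomposition is:
Bags: B1 = {1, 2, 3}  B2 = {0, 1, 3}
Tree: B1–B2
The largest bag has 3 vertices, giving width 2; this decomposition certifies tw(G) ≤ 2. For the lower bound, G contains the cycle 3–2–1–0–3, so G is not a forest; only forests have treewidth ≤ 1, hence tw(G) ≥ 2. Hence tw(G) = 2 exactly.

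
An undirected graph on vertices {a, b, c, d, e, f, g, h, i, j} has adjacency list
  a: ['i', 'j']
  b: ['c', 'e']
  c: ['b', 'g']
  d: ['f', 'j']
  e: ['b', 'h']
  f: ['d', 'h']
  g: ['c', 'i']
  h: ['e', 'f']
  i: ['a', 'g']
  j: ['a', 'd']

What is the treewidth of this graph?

A width-2 tree decomposition is:
Bags: B1 = {a, g, i}  B2 = {a, g, j}  B3 = {d, g, j}  B4 = {d, f, g}  B5 = {f, g, h}  B6 = {e, g, h}  B7 = {b, e, g}  B8 = {b, c, g}
Tree: B1–B2, B2–B3, B3–B4, B4–B5, B5–B6, B6–B7, B7–B8
Each bag holds 3 vertices, so the decomposition has width 2, which upper-bounds the treewidth. Since g–i–a–j–d–f–h–e–b–c–g is a cycle in G, G is not acyclic. Forests are exactly the graphs of treewidth ≤ 1, so tw(G) ≥ 2. Hence tw(G) = 2 exactly.

2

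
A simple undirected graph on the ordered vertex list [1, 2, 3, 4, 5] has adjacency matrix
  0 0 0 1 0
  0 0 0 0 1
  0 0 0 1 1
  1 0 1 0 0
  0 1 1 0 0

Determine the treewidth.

A width-1 tree decomposition is:
Bags: B1 = {3, 5}  B2 = {3, 4}  B3 = {1, 4}  B4 = {2, 5}
Tree: B1–B2, B2–B3, B1–B4
Each bag holds 2 vertices, so the decomposition has width 1, which upper-bounds the treewidth. Since G has at least one edge (e.g. 5–3), it is not an edgeless graph, so tw(G) ≥ 1. Hence tw(G) = 1 exactly.

1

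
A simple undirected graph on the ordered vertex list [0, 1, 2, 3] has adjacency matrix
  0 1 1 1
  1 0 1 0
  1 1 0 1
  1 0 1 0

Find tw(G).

A width-2 tree decomposition is:
Bags: B1 = {0, 1, 2}  B2 = {0, 2, 3}
Tree: B1–B2
Each bag holds 3 vertices, so the decomposition has width 2, which upper-bounds the treewidth. Conversely, {0, 1, 2} is a clique of size 3, and the vertices of any clique must share a bag in every tree decomposition; so some bag has ≥ 3 vertices and tw(G) ≥ 2. Therefore the treewidth is 2.

2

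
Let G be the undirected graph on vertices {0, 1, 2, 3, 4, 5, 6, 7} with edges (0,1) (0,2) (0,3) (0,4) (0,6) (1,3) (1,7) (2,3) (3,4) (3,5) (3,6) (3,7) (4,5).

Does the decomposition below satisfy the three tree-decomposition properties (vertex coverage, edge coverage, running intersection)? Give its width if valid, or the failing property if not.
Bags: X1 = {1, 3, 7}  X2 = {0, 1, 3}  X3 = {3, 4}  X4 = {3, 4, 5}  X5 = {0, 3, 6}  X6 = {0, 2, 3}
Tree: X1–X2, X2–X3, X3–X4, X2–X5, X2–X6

No — edge (0,4) lies in no bag.

A tree decomposition must satisfy three properties: every vertex lies in some bag; for every edge, both endpoints lie together in some bag; and for every vertex, the bags containing it form a connected subtree. Here edge (0,4) lies in no bag, so the decomposition is invalid.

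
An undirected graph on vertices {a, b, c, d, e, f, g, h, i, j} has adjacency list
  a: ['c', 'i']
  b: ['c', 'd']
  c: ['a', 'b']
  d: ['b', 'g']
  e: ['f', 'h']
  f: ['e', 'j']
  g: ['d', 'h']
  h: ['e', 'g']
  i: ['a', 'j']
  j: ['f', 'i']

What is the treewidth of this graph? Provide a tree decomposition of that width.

Each bag holds 3 vertices, so the decomposition has width 2, which upper-bounds the treewidth. For the lower bound, G contains the cycle c–b–d–g–h–e–f–j–i–a–c, so G is not a forest; only forests have treewidth ≤ 1, hence tw(G) ≥ 2. Hence tw(G) = 2 exactly.

Treewidth 2.
One optimal decomposition is:
Bags: B1 = {b, c, d}  B2 = {c, d, g}  B3 = {c, g, h}  B4 = {c, e, h}  B5 = {c, e, f}  B6 = {c, f, j}  B7 = {c, i, j}  B8 = {a, c, i}
Tree: B1–B2, B2–B3, B3–B4, B4–B5, B5–B6, B6–B7, B7–B8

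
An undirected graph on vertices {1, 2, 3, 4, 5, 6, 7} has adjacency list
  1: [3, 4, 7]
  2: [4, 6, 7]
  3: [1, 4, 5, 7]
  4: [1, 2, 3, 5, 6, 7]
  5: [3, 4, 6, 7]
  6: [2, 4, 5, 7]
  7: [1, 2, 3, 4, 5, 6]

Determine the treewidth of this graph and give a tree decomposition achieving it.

Treewidth 3.
One such decomposition:
Bags: B1 = {3, 4, 5, 7}  B2 = {1, 3, 4, 7}  B3 = {4, 5, 6, 7}  B4 = {2, 4, 6, 7}
Tree: B1–B2, B1–B3, B3–B4

Every bag has size at most 4, so the width is 4 − 1 = 3 and tw(G) ≤ 3. For the lower bound, the 4 vertices {2, 4, 6, 7} are pairwise adjacent, and any tree decomposition puts a clique entirely inside one bag — forcing width ≥ 3. Therefore the treewidth is 3.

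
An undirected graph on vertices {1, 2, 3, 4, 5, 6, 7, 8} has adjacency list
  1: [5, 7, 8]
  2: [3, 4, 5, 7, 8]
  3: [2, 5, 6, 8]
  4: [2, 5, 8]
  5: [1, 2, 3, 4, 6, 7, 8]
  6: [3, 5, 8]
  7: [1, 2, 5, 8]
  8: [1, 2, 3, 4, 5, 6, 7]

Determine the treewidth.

A width-3 tree decomposition is:
Bags: B1 = {2, 4, 5, 8}  B2 = {2, 5, 7, 8}  B3 = {1, 5, 7, 8}  B4 = {2, 3, 5, 8}  B5 = {3, 5, 6, 8}
Tree: B1–B2, B2–B3, B1–B4, B4–B5
Every bag has size at most 4, so the width is 4 − 1 = 3 and tw(G) ≤ 3. For the lower bound, the 4 vertices {1, 5, 7, 8} are pairwise adjacent, and any tree decomposition puts a clique entirely inside one bag — forcing width ≥ 3. Therefore the treewidth is 3.

3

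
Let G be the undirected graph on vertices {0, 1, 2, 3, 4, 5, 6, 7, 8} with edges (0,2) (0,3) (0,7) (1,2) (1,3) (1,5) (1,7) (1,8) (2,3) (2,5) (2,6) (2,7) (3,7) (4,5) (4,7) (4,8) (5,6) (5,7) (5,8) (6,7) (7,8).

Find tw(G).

3

A width-3 tree decomposition is:
Bags: B1 = {1, 2, 5, 7}  B2 = {2, 5, 6, 7}  B3 = {1, 2, 3, 7}  B4 = {1, 5, 7, 8}  B5 = {0, 2, 3, 7}  B6 = {4, 5, 7, 8}
Tree: B1–B2, B1–B3, B1–B4, B3–B5, B4–B6
Each bag holds 4 vertices, so the decomposition has width 3, which upper-bounds the treewidth. Conversely, {1, 5, 7, 8} is a clique of size 4, and the vertices of any clique must share a bag in every tree decomposition; so some bag has ≥ 4 vertices and tw(G) ≥ 3. Combining the bounds, tw(G) = 3.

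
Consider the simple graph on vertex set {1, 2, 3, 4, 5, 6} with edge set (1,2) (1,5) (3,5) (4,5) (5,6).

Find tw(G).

1

A width-1 tree decomposition is:
Bags: B1 = {1, 5}  B2 = {3, 5}  B3 = {4, 5}  B4 = {5, 6}  B5 = {1, 2}
Tree: B1–B2, B1–B3, B1–B4, B1–B5
Each bag holds 2 vertices, so the decomposition has width 1, which upper-bounds the treewidth. Since G has at least one edge (e.g. 5–1), it is not an edgeless graph, so tw(G) ≥ 1. Combining the bounds, tw(G) = 1.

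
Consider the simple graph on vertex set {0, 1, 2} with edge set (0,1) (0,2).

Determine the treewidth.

A width-1 tree decomposition is:
Bags: B1 = {0, 2}  B2 = {0, 1}
Tree: B1–B2
The largest bag has 2 vertices, giving width 1; this decomposition certifies tw(G) ≤ 1. Any graph with an edge has treewidth ≥ 1, and G has the edge 0–2. Combining the bounds, tw(G) = 1.

1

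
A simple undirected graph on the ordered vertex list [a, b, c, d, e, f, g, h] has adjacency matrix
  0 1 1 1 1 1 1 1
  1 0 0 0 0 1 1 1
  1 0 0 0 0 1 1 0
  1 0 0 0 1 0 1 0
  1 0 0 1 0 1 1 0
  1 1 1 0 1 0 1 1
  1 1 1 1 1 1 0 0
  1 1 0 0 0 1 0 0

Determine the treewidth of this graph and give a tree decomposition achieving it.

Treewidth 3.
One such decomposition:
Bags: B1 = {a, b, f, g}  B2 = {a, e, f, g}  B3 = {a, b, f, h}  B4 = {a, d, e, g}  B5 = {a, c, f, g}
Tree: B1–B2, B1–B3, B2–B4, B2–B5

The largest bag has 4 vertices, giving width 3; this decomposition certifies tw(G) ≤ 3. On the other hand G contains the 4-clique {a, d, e, g}. A clique must lie in a single bag of any decomposition, so no decomposition can have width below 3. The upper and lower bounds meet at 3, so that is the treewidth.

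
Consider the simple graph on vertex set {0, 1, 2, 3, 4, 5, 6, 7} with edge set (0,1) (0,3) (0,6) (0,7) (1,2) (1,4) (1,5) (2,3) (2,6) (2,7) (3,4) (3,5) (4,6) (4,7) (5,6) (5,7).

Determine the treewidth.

4

A width-4 tree decomposition is:
Bags: B1 = {0, 1, 3, 6, 7}  B2 = {1, 3, 5, 6, 7}  B3 = {1, 2, 3, 6, 7}  B4 = {1, 3, 4, 6, 7}
Tree: B1–B2, B2–B3, B3–B4
The largest bag has 5 vertices, giving width 4; this decomposition certifies tw(G) ≤ 4. For the lower bound: the 5 vertex sets {0,7}, {3,5}, {1,2}, {6}, {4} are disjoint, each induces a connected subgraph, and every pair is joined by at least one edge of G. Contracting each set to a single vertex therefore yields K_{5} as a minor, and since treewidth is minor-monotone, tw(G) ≥ tw(K_{5}) = 4. Combining the bounds, tw(G) = 4.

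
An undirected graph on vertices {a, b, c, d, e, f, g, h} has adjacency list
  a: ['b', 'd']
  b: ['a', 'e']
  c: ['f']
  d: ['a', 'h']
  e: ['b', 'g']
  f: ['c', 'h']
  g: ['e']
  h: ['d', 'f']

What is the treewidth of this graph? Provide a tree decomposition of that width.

Every bag has size at most 2, so the width is 2 − 1 = 1 and tw(G) ≤ 1. Any graph with an edge has treewidth ≥ 1, and G has the edge c–f. The upper and lower bounds meet at 1, so that is the treewidth.

Treewidth 1.
One such decomposition:
Bags: B1 = {c, f}  B2 = {f, h}  B3 = {d, h}  B4 = {a, d}  B5 = {a, b}  B6 = {b, e}  B7 = {e, g}
Tree: B1–B2, B2–B3, B3–B4, B4–B5, B5–B6, B6–B7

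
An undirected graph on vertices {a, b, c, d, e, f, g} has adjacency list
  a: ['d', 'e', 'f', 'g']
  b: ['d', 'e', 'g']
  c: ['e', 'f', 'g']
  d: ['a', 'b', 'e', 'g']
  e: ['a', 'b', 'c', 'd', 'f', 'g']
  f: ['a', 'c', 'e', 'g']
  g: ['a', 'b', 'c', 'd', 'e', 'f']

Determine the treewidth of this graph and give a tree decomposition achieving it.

The largest bag has 4 vertices, giving width 3; this decomposition certifies tw(G) ≤ 3. Conversely, {a, d, e, g} is a clique of size 4, and the vertices of any clique must share a bag in every tree decomposition; so some bag has ≥ 4 vertices and tw(G) ≥ 3. The upper and lower bounds meet at 3, so that is the treewidth.

Treewidth 3.
One optimal decomposition is:
Bags: B1 = {a, d, e, g}  B2 = {a, e, f, g}  B3 = {c, e, f, g}  B4 = {b, d, e, g}
Tree: B1–B2, B2–B3, B1–B4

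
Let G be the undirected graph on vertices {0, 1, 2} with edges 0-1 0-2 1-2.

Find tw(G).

2

A width-2 tree decomposition is:
Bags: B1 = {0, 1, 2}
Tree: (single bag)
A single bag containing all 3 vertices is trivially a valid decomposition of width 2. For the lower bound, the 3 vertices {0, 1, 2} are pairwise adjacent, and any tree decomposition puts a clique entirely inside one bag — forcing width ≥ 2. Combining the bounds, tw(G) = 2.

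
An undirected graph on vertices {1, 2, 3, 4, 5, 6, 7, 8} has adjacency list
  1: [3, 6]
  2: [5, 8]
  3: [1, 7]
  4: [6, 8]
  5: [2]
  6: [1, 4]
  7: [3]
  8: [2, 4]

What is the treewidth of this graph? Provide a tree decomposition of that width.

Every bag has size at most 2, so the width is 2 − 1 = 1 and tw(G) ≤ 1. G has an edge, so its treewidth is at least 1. Hence tw(G) = 1 exactly.

Treewidth 1.
Bags: B1 = {2, 5}  B2 = {2, 8}  B3 = {4, 8}  B4 = {4, 6}  B5 = {1, 6}  B6 = {1, 3}  B7 = {3, 7}
Tree: B1–B2, B2–B3, B3–B4, B4–B5, B5–B6, B6–B7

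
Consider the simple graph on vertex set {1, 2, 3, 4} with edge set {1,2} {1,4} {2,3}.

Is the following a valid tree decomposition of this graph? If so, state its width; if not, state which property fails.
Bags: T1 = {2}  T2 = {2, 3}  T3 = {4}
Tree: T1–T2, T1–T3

A tree decomposition must satisfy three properties: every vertex lies in some bag; for every edge, both endpoints lie together in some bag; and for every vertex, the bags containing it form a connected subtree. Here vertex 1 appears in no bag, so the decomposition is invalid.

No — vertex 1 appears in no bag.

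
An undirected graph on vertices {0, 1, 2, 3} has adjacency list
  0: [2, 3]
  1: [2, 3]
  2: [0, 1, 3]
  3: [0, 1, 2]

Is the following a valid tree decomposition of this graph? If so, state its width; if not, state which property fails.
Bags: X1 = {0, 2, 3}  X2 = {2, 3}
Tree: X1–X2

A tree decomposition must satisfy three properties: every vertex lies in some bag; for every edge, both endpoints lie together in some bag; and for every vertex, the bags containing it form a connected subtree. Here vertex 1 appears in no bag, so the decomposition is invalid.

No — vertex 1 appears in no bag.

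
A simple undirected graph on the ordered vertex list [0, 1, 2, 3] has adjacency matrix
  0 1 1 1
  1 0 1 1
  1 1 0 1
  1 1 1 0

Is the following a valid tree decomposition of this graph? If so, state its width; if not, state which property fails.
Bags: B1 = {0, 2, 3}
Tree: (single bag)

No — vertex 1 appears in no bag.

A tree decomposition must satisfy three properties: every vertex lies in some bag; for every edge, both endpoints lie together in some bag; and for every vertex, the bags containing it form a connected subtree. Here vertex 1 appears in no bag, so the decomposition is invalid.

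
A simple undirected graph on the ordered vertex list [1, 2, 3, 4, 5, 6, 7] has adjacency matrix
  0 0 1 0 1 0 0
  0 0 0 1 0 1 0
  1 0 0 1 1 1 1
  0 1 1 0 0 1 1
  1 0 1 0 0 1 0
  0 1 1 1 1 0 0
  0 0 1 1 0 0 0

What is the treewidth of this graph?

2

A width-2 tree decomposition is:
Bags: B1 = {3, 5, 6}  B2 = {3, 4, 6}  B3 = {1, 3, 5}  B4 = {3, 4, 7}  B5 = {2, 4, 6}
Tree: B1–B2, B1–B3, B2–B4, B2–B5
The largest bag has 3 vertices, giving width 2; this decomposition certifies tw(G) ≤ 2. Conversely, {2, 4, 6} is a clique of size 3, and the vertices of any clique must share a bag in every tree decomposition; so some bag has ≥ 3 vertices and tw(G) ≥ 2. Combining the bounds, tw(G) = 2.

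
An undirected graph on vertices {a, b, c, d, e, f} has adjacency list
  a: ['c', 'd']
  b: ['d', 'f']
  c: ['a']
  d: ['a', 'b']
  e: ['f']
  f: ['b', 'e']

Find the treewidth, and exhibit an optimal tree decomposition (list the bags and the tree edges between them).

Treewidth 1.
One optimal decomposition is:
Bags: B1 = {a, c}  B2 = {a, d}  B3 = {b, d}  B4 = {b, f}  B5 = {e, f}
Tree: B1–B2, B2–B3, B3–B4, B4–B5

The largest bag has 2 vertices, giving width 1; this decomposition certifies tw(G) ≤ 1. Any graph with an edge has treewidth ≥ 1, and G has the edge c–a. Combining the bounds, tw(G) = 1.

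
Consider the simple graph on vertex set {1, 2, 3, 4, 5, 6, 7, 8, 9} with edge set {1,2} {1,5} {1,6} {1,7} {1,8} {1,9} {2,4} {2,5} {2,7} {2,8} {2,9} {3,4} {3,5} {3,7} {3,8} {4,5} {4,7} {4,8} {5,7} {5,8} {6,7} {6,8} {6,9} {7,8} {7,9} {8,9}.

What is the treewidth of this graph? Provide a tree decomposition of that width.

Treewidth 4.
One optimal decomposition is:
Bags: B1 = {1, 2, 7, 8, 9}  B2 = {1, 6, 7, 8, 9}  B3 = {1, 2, 5, 7, 8}  B4 = {2, 4, 5, 7, 8}  B5 = {3, 4, 5, 7, 8}
Tree: B1–B2, B1–B3, B3–B4, B4–B5

Every bag has size at most 5, so the width is 5 − 1 = 4 and tw(G) ≤ 4. Conversely, {1, 2, 7, 8, 9} is a clique of size 5, and the vertices of any clique must share a bag in every tree decomposition; so some bag has ≥ 5 vertices and tw(G) ≥ 4. Combining the bounds, tw(G) = 4.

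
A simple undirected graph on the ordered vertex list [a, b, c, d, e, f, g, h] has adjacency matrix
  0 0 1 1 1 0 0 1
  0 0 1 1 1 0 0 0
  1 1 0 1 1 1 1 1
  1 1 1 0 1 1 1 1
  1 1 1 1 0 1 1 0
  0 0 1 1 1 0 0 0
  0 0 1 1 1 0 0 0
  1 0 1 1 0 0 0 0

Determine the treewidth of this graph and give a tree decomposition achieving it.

Treewidth 3.
Bags: B1 = {c, d, e, g}  B2 = {b, c, d, e}  B3 = {a, c, d, e}  B4 = {a, c, d, h}  B5 = {c, d, e, f}
Tree: B1–B2, B2–B3, B3–B4, B3–B5

Each bag holds 4 vertices, so the decomposition has width 3, which upper-bounds the treewidth. On the other hand G contains the 4-clique {c, d, e, g}. A clique must lie in a single bag of any decomposition, so no decomposition can have width below 3. Combining the bounds, tw(G) = 3.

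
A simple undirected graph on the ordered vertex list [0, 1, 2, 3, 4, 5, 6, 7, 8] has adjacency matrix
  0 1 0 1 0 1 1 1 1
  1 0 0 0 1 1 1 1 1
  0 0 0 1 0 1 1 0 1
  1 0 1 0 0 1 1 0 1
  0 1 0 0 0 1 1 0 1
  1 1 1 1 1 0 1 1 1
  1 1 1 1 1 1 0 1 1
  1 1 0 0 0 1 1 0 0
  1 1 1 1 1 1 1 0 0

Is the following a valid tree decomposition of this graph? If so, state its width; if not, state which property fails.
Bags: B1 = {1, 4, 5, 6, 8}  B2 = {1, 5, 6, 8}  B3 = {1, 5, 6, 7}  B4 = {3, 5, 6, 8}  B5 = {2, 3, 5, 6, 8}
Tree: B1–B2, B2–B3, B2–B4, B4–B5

No — vertex 0 appears in no bag.

A tree decomposition must satisfy three properties: every vertex lies in some bag; for every edge, both endpoints lie together in some bag; and for every vertex, the bags containing it form a connected subtree. Here vertex 0 appears in no bag, so the decomposition is invalid.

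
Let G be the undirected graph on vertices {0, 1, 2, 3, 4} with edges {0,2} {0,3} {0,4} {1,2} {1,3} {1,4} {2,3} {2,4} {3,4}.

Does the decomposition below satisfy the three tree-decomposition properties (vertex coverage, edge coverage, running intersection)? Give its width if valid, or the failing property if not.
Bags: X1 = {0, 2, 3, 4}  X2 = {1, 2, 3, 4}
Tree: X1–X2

Checking the three conditions: (i) the bags cover all of {0, 1, 2, 3, 4}; (ii) for each edge, some bag contains both endpoints; (iii) the bags containing any fixed vertex form a subtree. All hold, so the decomposition is valid with width 4 − 1 = 3.

Yes; width 3.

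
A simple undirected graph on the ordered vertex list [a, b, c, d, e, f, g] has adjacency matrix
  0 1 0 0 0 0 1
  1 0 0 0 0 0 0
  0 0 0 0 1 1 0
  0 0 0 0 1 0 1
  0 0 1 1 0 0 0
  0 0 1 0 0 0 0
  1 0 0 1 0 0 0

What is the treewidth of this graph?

1

A width-1 tree decomposition is:
Bags: B1 = {c, f}  B2 = {c, e}  B3 = {d, e}  B4 = {d, g}  B5 = {a, g}  B6 = {a, b}
Tree: B1–B2, B2–B3, B3–B4, B4–B5, B5–B6
Every bag has size at most 2, so the width is 2 − 1 = 1 and tw(G) ≤ 1. G has an edge, so its treewidth is at least 1. The upper and lower bounds meet at 1, so that is the treewidth.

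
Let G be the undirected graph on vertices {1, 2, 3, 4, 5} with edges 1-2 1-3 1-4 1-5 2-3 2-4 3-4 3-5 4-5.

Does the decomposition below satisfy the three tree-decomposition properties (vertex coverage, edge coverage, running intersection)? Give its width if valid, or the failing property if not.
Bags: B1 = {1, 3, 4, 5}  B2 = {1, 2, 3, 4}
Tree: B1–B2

Yes; width 3.

Vertex coverage: the bags together contain {1, 2, 3, 4, 5}, the full vertex set. Edge coverage: each edge of G has both endpoints in at least one bag. Running intersection: for every vertex, the bags containing it form a connected subtree. All three properties hold, so this is a valid tree decomposition of width max|bag| − 1 = 3, and hence tw(G) ≤ 3.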